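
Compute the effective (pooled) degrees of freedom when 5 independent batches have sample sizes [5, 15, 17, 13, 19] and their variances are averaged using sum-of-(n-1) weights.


nu = sum_i (n_i - 1)
nu = ((5 - 1) + (15 - 1) + (17 - 1) + (13 - 1) + (19 - 1))
nu = 4 + 14 + 16 + 12 + 18
nu = 64

64


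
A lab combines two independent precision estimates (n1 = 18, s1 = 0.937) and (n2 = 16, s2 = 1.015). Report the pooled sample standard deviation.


s_p = sqrt(((n1-1)*s1^2 + (n2-1)*s2^2) / (n1+n2-2))
numerator = (18-1)*0.937^2 + (16-1)*1.015^2 = 14.925473 + 15.453375 = 30.378848
denominator = 18 + 16 - 2 = 32
s_p^2 = 30.378848 / 32 = 0.949339
s_p = sqrt(0.949339) = 0.9743

0.9743


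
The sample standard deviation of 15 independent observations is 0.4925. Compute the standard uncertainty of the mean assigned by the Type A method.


u_A = s / sqrt(n)
u_A = 0.4925 / sqrt(15)
u_A = 0.4925 / 3.8729833
u_A = 0.1272

0.1272


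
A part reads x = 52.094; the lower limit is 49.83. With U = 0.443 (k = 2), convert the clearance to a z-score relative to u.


u = U / k = 0.443 / 2 = 0.2215
margin = |LSL - x| = |49.83 - 52.094| = 2.264
z = margin / u = 2.264 / 0.2215
z = 10.2212

10.2212


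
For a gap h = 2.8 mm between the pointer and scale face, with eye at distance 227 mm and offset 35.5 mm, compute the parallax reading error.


error = h * offset / d
= 2.8 * 35.5 / 227
= 0.4379

0.4379


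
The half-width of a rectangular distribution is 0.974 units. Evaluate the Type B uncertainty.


u_B = half_width / sqrt(3)
u_B = 0.974 / 1.7320508
u_B = 0.5623

0.5623


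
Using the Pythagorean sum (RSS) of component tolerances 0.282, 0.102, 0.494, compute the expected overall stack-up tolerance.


RSS = sqrt(0.282^2 + 0.102^2 + 0.494^2)
= sqrt(0.333964)
= 0.5779

0.5779


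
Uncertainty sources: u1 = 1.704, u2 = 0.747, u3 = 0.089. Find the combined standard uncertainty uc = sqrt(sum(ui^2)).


uc = sqrt(1.704^2 + 0.747^2 + 0.089^2)
uc = sqrt(3.469546)
uc = 1.8627

1.8627


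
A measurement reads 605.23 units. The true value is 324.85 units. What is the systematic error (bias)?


Systematic error = measured - true
= 605.23 - 324.85
= 280.3800

280.3800


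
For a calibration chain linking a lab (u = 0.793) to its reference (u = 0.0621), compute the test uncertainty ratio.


TUR = u_lab / u_ref
= 0.793 / 0.0621
= 12.7697

12.7697


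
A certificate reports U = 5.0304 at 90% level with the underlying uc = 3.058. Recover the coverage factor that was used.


k = U / uc
k = 5.0304 / 3.058
k = 1.645

1.645


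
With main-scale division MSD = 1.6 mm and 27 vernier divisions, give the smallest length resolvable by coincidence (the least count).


LC = MSD / n_div
= 1.6 / 27
= 0.0593

0.0593


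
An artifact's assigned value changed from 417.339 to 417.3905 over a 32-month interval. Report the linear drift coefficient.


rate = (v2 - v1) / months
= (417.3905 - 417.339) / 32
= 0.0515 / 32
= 0.0016

0.0016


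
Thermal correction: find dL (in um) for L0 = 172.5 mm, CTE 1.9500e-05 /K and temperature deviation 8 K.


dL = L * alpha * dT
= 172.5 * 1.9500e-05 * 8
= 0.0269100 mm
dL_um = 0.0269100 * 1000 = 26.9100 um

26.9100


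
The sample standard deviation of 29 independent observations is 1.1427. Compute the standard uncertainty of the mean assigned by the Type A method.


u_A = s / sqrt(n)
u_A = 1.1427 / sqrt(29)
u_A = 1.1427 / 5.3851648
u_A = 0.2122

0.2122


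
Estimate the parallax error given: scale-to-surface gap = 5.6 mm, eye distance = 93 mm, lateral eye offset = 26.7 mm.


error = h * offset / d
= 5.6 * 26.7 / 93
= 1.6077

1.6077


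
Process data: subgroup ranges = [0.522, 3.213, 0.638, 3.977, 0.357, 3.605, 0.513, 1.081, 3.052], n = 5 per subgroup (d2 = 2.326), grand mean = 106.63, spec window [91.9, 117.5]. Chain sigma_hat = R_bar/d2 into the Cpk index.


R_bar = (0.522 + 3.213 + 0.638 + 3.977 + 0.357 + 3.605 + 0.513 + 1.081 + 3.052) / 9 = 1.8842222
sigma = R_bar / d2 = 1.8842222 / 2.326 = 0.81006973
Cp = (USL - LSL)/(6*sigma) = (117.5 - 91.9)/(6*0.81006973) = 5.2670
Cpu = (117.5 - 106.63)/(3*0.81006973) = 4.4729
Cpl = (106.63 - 91.9)/(3*0.81006973) = 6.0612
Cpk = min(Cpu, Cpl) = 4.4729

4.4729


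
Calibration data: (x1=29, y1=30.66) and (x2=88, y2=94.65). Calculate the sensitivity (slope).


slope = (y2 - y1) / (x2 - x1)
= (94.65 - 30.66) / (88 - 29)
= 63.9900 / 59
= 1.0846

1.0846


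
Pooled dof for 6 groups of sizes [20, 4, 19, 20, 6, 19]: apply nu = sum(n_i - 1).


nu = sum_i (n_i - 1)
nu = ((20 - 1) + (4 - 1) + (19 - 1) + (20 - 1) + (6 - 1) + (19 - 1))
nu = 19 + 3 + 18 + 19 + 5 + 18
nu = 82

82


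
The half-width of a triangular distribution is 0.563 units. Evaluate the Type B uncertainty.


u_B = half_width / sqrt(6)
u_B = 0.563 / 2.4494897
u_B = 0.2298

0.2298


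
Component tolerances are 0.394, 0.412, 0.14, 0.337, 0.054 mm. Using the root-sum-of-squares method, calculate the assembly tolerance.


RSS = sqrt(0.394^2 + 0.412^2 + 0.14^2 + 0.337^2 + 0.054^2)
= sqrt(0.461065)
= 0.6790

0.6790


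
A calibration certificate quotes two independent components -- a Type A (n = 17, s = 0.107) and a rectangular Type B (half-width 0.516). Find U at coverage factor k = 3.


u_A = s / sqrt(n) = 0.107 / sqrt(17) = 0.025951312
u_B = half_width / sqrt(3) = 0.516 / sqrt(3) = 0.29791274
uc = sqrt(u_A^2 + u_B^2) = sqrt(0.025951312^2 + 0.29791274^2) = 0.29904092
U = k * uc = 3 * 0.29904092
U = 0.8971

0.8971


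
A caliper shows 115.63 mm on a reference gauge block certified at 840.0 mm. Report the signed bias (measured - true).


Systematic error = measured - true
= 115.63 - 840.0
= -724.3700

-724.3700


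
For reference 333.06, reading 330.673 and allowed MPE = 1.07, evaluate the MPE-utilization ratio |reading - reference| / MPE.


e = indication - reference = 330.673 - 333.06 = -2.3870
|e| = 2.3870
ratio = |e| / MPE = 2.3870 / 1.07
ratio = 2.2308

2.2308


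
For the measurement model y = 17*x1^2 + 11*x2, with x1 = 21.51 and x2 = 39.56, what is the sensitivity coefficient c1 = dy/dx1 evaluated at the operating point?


y = 17*x1^2 + 11*x2
dy/dx1 = 2*17*x1
Evaluate at x1 = 21.51: c1 = 34 * 21.51
c1 = 731.3400

731.3400


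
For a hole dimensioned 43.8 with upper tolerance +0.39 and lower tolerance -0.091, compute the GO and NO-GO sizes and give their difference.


GO = nominal - lower_tol (smallest hole = maximum material condition)
GO = 43.8 - 0.091 = 43.709
NO-GO = nominal + upper_tol (largest hole = least material condition)
NO-GO = 43.8 + 0.39 = 44.19
spread = NO-GO - GO = 44.19 - 43.709 = 0.4810

0.4810


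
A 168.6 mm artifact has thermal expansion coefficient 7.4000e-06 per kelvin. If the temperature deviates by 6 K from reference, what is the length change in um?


dL = L * alpha * dT
= 168.6 * 7.4000e-06 * 6
= 0.0074858 mm
dL_um = 0.0074858 * 1000 = 7.4858 um

7.4858


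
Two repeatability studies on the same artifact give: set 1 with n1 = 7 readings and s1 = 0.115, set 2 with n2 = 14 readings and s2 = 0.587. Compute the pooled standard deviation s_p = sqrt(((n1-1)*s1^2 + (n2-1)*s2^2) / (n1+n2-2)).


s_p = sqrt(((n1-1)*s1^2 + (n2-1)*s2^2) / (n1+n2-2))
numerator = (7-1)*0.115^2 + (14-1)*0.587^2 = 0.07935 + 4.479397 = 4.558747
denominator = 7 + 14 - 2 = 19
s_p^2 = 4.558747 / 19 = 0.23993405
s_p = sqrt(0.23993405) = 0.4898

0.4898


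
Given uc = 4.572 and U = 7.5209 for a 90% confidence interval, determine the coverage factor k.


k = U / uc
k = 7.5209 / 4.572
k = 1.645

1.645


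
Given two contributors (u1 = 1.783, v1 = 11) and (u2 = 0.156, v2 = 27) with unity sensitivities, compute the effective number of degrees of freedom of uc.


uc = sqrt(u1^2 + u2^2) = sqrt(1.783^2 + 0.156^2) = 1.7898114
v_eff = uc^4 / (u1^4/v1 + u2^4/v2)
= 1.7898114^4 / (1.783^4/11 + 0.156^4/27)
= 10.261931 / 0.91880438
v_eff = 11.1688

11.1688


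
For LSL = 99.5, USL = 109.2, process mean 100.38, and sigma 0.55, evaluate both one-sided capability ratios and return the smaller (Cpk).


Cpu = (USL - mean) / (3*sigma) = (109.2 - 100.38) / (3*0.55) = 5.3455
Cpl = (mean - LSL) / (3*sigma) = (100.38 - 99.5) / (3*0.55) = 0.5333
Cpk = min(Cpu, Cpl) = 0.5333

0.5333


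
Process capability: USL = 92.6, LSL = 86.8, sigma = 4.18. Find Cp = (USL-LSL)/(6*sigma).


Cp = (USL - LSL) / (6 * sigma)
= (92.6 - 86.8) / (6 * 4.18)
= 5.8000 / 25.0800
= 0.2313

0.2313


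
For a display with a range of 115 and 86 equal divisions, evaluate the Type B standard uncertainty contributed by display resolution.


resolution = range / divisions
resolution = 115 / 86 = 1.3372093
u_res = resolution / (2*sqrt(3))
u_res = 1.3372093 / 3.4641016
u_res = 0.3860

0.3860


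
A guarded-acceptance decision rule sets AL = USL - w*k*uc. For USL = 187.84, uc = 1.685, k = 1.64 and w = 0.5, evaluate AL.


U = k * uc = 1.64 * 1.685 = 2.7634
guard band g = w * U = 0.5 * 2.7634 = 1.3817
AL = USL - g = 187.84 - 1.3817
AL = 186.4583

186.4583


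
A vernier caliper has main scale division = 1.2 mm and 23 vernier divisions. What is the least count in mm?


LC = MSD / n_div
= 1.2 / 23
= 0.0522

0.0522


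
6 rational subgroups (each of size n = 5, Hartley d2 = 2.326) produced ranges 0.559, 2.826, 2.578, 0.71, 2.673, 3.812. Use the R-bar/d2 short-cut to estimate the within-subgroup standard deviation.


R_bar = (0.559 + 2.826 + 2.578 + 0.71 + 2.673 + 3.812) / 6
R_bar = 13.158 / 6 = 2.193
sigma_hat = R_bar / d2 = 2.193 / 2.326 = 0.9428

0.9428


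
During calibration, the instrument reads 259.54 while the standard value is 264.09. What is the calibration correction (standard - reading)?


Correction = standard - reading
= 264.09 - 259.54
= 4.5500

4.5500


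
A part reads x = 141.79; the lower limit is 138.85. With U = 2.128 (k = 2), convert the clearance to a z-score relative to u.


u = U / k = 2.128 / 2 = 1.064
margin = |LSL - x| = |138.85 - 141.79| = 2.94
z = margin / u = 2.94 / 1.064
z = 2.7632

2.7632


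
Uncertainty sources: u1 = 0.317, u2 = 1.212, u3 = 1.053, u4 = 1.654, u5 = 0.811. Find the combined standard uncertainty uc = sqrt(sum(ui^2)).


uc = sqrt(0.317^2 + 1.212^2 + 1.053^2 + 1.654^2 + 0.811^2)
uc = sqrt(6.071679)
uc = 2.4641

2.4641


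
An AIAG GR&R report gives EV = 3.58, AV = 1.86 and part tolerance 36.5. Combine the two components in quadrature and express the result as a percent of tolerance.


GRR = sqrt(EV^2 + AV^2) = sqrt(3.58^2 + 1.86^2) = 4.0343525
%GRR = GRR / tol * 100 = 4.0343525 / 36.5 * 100
%GRR = 11.0530

11.0530


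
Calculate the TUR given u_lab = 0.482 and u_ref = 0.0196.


TUR = u_lab / u_ref
= 0.482 / 0.0196
= 24.5918

24.5918


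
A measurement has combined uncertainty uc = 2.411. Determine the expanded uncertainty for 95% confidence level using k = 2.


U = k * uc
U = 2 * 2.411
U = 4.8220

4.8220


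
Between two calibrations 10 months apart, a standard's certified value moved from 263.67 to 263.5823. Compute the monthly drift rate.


rate = (v2 - v1) / months
= (263.5823 - 263.67) / 10
= -0.0877 / 10
= -0.0088

-0.0088


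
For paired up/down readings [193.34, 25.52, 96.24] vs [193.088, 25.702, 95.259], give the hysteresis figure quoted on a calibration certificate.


|193.34 - 193.088| = 0.2520
|25.52 - 25.702| = 0.1820
|96.24 - 95.259| = 0.9810
hysteresis = max(diffs) = 0.9810

0.9810


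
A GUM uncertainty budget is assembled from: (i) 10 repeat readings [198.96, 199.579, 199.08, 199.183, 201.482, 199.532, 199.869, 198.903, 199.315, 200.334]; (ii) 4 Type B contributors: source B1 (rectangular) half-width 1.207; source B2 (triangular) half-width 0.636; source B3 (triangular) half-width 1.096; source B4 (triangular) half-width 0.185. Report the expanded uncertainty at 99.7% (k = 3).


mean = (198.96 + 199.579 + 199.08 + 199.183 + 201.482 + 199.532 + 199.869 + 198.903 + 199.315 + 200.334) / 10 = 199.6237
s = sqrt(sum((x - mean)^2)/(n-1)) = 0.78693584
u_A = s / sqrt(n) = 0.78693584 / sqrt(10) = 0.24885096
u_B1 = 1.207 / sqrt(3) = 0.69686177
u_B2 = 0.636 / sqrt(6) = 0.25964591
u_B3 = 1.096 / sqrt(6) = 0.44744013
u_B4 = 0.185 / sqrt(6) = 0.075525934
uc = sqrt(0.24885096^2 + 0.69686177^2 + 0.25964591^2 + 0.44744013^2 + 0.075525934^2) = 0.90601654
U = k * uc = 3 * 0.90601654
U = 2.7180

2.7180


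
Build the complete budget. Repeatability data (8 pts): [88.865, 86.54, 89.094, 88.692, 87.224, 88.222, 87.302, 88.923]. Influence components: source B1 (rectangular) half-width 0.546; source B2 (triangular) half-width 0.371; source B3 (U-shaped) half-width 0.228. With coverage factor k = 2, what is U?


mean = (88.865 + 86.54 + 89.094 + 88.692 + 87.224 + 88.222 + 87.302 + 88.923) / 8 = 88.10775
s = sqrt(sum((x - mean)^2)/(n-1)) = 0.96015159
u_A = s / sqrt(n) = 0.96015159 / sqrt(8) = 0.33946485
u_B1 = 0.546 / sqrt(3) = 0.31523325
u_B2 = 0.371 / sqrt(6) = 0.15146012
u_B3 = 0.228 / sqrt(2) = 0.16122035
uc = sqrt(0.33946485^2 + 0.31523325^2 + 0.15146012^2 + 0.16122035^2) = 0.51336201
U = k * uc = 2 * 0.51336201
U = 1.0267

1.0267


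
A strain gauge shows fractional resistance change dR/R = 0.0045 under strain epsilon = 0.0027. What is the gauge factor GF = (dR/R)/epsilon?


GF = (dR/R) / epsilon
= 0.0045 / 0.0027
= 1.6667

1.6667


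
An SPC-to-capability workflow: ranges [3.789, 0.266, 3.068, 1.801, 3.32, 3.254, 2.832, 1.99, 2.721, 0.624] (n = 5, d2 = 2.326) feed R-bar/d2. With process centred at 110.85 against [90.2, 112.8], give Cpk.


R_bar = (3.789 + 0.266 + 3.068 + 1.801 + 3.32 + 3.254 + 2.832 + 1.99 + 2.721 + 0.624) / 10 = 2.3665
sigma = R_bar / d2 = 2.3665 / 2.326 = 1.0174119
Cp = (USL - LSL)/(6*sigma) = (112.8 - 90.2)/(6*1.0174119) = 3.7022
Cpu = (112.8 - 110.85)/(3*1.0174119) = 0.6389
Cpl = (110.85 - 90.2)/(3*1.0174119) = 6.7655
Cpk = min(Cpu, Cpl) = 0.6389

0.6389


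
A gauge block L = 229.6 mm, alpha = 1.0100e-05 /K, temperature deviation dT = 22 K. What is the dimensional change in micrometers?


dL = L * alpha * dT
= 229.6 * 1.0100e-05 * 22
= 0.0510171 mm
dL_um = 0.0510171 * 1000 = 51.0171 um

51.0171


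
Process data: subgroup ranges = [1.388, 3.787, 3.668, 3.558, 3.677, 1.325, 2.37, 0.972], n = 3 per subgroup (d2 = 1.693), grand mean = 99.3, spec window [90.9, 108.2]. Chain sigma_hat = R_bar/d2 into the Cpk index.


R_bar = (1.388 + 3.787 + 3.668 + 3.558 + 3.677 + 1.325 + 2.37 + 0.972) / 8 = 2.593125
sigma = R_bar / d2 = 2.593125 / 1.693 = 1.5316745
Cp = (USL - LSL)/(6*sigma) = (108.2 - 90.9)/(6*1.5316745) = 1.8825
Cpu = (108.2 - 99.3)/(3*1.5316745) = 1.9369
Cpl = (99.3 - 90.9)/(3*1.5316745) = 1.8281
Cpk = min(Cpu, Cpl) = 1.8281

1.8281


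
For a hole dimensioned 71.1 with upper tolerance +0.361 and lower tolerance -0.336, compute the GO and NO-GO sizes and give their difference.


GO = nominal - lower_tol (smallest hole = maximum material condition)
GO = 71.1 - 0.336 = 70.764
NO-GO = nominal + upper_tol (largest hole = least material condition)
NO-GO = 71.1 + 0.361 = 71.461
spread = NO-GO - GO = 71.461 - 70.764 = 0.6970

0.6970


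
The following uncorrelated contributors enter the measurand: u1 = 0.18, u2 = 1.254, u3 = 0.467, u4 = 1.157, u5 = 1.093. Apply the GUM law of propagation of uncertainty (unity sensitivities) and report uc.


uc = sqrt(0.18^2 + 1.254^2 + 0.467^2 + 1.157^2 + 1.093^2)
uc = sqrt(4.356303)
uc = 2.0872

2.0872


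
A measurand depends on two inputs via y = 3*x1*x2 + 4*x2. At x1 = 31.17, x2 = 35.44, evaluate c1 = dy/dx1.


y = 3*x1*x2 + 4*x2
dy/dx1 = 3*x2
Evaluate at x2 = 35.44: c1 = 3 * 35.44
c1 = 106.3200

106.3200


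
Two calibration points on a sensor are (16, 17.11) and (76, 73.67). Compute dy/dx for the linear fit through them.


slope = (y2 - y1) / (x2 - x1)
= (73.67 - 17.11) / (76 - 16)
= 56.5600 / 60
= 0.9427

0.9427


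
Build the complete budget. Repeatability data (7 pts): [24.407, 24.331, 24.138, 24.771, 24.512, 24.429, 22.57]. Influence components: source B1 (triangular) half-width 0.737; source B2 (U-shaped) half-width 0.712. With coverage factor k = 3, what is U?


mean = (24.407 + 24.331 + 24.138 + 24.771 + 24.512 + 24.429 + 22.57) / 7 = 24.16542857
s = sqrt(sum((x - mean)^2)/(n-1)) = 0.72895058
u_A = s / sqrt(n) = 0.72895058 / sqrt(7) = 0.27551742
u_B1 = 0.737 / sqrt(6) = 0.30087899
u_B2 = 0.712 / sqrt(2) = 0.50346003
uc = sqrt(0.27551742^2 + 0.30087899^2 + 0.50346003^2) = 0.64800464
U = k * uc = 3 * 0.64800464
U = 1.9440

1.9440


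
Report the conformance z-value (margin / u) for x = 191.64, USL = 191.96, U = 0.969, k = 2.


u = U / k = 0.969 / 2 = 0.4845
margin = |USL - x| = |191.96 - 191.64| = 0.32
z = margin / u = 0.32 / 0.4845
z = 0.6605

0.6605


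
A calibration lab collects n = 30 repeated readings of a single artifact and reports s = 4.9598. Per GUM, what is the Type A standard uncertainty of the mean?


u_A = s / sqrt(n)
u_A = 4.9598 / sqrt(30)
u_A = 4.9598 / 5.4772256
u_A = 0.9055

0.9055


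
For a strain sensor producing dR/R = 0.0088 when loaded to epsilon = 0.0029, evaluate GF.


GF = (dR/R) / epsilon
= 0.0088 / 0.0029
= 3.0345

3.0345


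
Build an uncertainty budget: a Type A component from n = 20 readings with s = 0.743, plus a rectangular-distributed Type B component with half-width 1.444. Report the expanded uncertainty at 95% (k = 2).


u_A = s / sqrt(n) = 0.743 / sqrt(20) = 0.16613985
u_B = half_width / sqrt(3) = 1.444 / sqrt(3) = 0.83369379
uc = sqrt(u_A^2 + u_B^2) = sqrt(0.16613985^2 + 0.83369379^2) = 0.85008693
U = k * uc = 2 * 0.85008693
U = 1.7002

1.7002


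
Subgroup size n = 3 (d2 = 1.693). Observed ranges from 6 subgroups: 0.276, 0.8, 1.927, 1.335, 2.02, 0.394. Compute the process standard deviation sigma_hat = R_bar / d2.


R_bar = (0.276 + 0.8 + 1.927 + 1.335 + 2.02 + 0.394) / 6
R_bar = 6.752 / 6 = 1.1253333
sigma_hat = R_bar / d2 = 1.1253333 / 1.693 = 0.6647

0.6647


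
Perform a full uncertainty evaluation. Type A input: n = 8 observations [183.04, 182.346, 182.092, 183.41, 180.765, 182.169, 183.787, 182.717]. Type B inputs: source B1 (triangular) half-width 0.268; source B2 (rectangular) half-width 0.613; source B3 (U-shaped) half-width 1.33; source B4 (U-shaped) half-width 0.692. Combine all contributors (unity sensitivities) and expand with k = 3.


mean = (183.04 + 182.346 + 182.092 + 183.41 + 180.765 + 182.169 + 183.787 + 182.717) / 8 = 182.54075
s = sqrt(sum((x - mean)^2)/(n-1)) = 0.93502021
u_A = s / sqrt(n) = 0.93502021 / sqrt(8) = 0.33057957
u_B1 = 0.268 / sqrt(6) = 0.10941054
u_B2 = 0.613 / sqrt(3) = 0.35391572
u_B3 = 1.33 / sqrt(2) = 0.94045202
u_B4 = 0.692 / sqrt(2) = 0.48931789
uc = sqrt(0.33057957^2 + 0.10941054^2 + 0.35391572^2 + 0.94045202^2 + 0.48931789^2) = 1.1706374
U = k * uc = 3 * 1.1706374
U = 3.5119

3.5119


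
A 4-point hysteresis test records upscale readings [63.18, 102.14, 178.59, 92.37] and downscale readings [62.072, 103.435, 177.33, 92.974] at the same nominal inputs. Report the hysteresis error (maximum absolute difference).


|63.18 - 62.072| = 1.1080
|102.14 - 103.435| = 1.2950
|178.59 - 177.33| = 1.2600
|92.37 - 92.974| = 0.6040
hysteresis = max(diffs) = 1.2950

1.2950


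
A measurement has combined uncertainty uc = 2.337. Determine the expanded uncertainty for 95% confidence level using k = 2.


U = k * uc
U = 2 * 2.337
U = 4.6740

4.6740


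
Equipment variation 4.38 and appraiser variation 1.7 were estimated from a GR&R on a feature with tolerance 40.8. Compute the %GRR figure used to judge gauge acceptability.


GRR = sqrt(EV^2 + AV^2) = sqrt(4.38^2 + 1.7^2) = 4.6983401
%GRR = GRR / tol * 100 = 4.6983401 / 40.8 * 100
%GRR = 11.5155

11.5155


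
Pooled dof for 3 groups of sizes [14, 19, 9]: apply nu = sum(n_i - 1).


nu = sum_i (n_i - 1)
nu = ((14 - 1) + (19 - 1) + (9 - 1))
nu = 13 + 18 + 8
nu = 39

39


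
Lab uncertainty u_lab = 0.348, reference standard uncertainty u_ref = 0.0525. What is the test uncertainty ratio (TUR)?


TUR = u_lab / u_ref
= 0.348 / 0.0525
= 6.6286

6.6286


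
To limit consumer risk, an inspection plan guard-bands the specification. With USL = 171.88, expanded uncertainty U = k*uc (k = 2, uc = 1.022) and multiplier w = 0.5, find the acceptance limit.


U = k * uc = 2 * 1.022 = 2.044
guard band g = w * U = 0.5 * 2.044 = 1.022
AL = USL - g = 171.88 - 1.022
AL = 170.8580

170.8580


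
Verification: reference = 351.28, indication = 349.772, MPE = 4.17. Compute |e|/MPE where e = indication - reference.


e = indication - reference = 349.772 - 351.28 = -1.5080
|e| = 1.5080
ratio = |e| / MPE = 1.5080 / 4.17
ratio = 0.3616

0.3616


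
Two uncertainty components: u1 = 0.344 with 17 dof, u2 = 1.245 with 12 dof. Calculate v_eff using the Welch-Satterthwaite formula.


uc = sqrt(u1^2 + u2^2) = sqrt(0.344^2 + 1.245^2) = 1.2916505
v_eff = uc^4 / (u1^4/v1 + u2^4/v2)
= 1.2916505^4 / (0.344^4/17 + 1.245^4/12)
= 2.7834285 / 0.20103852
v_eff = 13.8452

13.8452


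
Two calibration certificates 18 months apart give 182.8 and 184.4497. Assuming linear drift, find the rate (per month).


rate = (v2 - v1) / months
= (184.4497 - 182.8) / 18
= 1.6497 / 18
= 0.0916

0.0916


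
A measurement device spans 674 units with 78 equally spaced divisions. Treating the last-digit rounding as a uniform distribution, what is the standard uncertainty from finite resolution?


resolution = range / divisions
resolution = 674 / 78 = 8.6410256
u_res = resolution / (2*sqrt(3))
u_res = 8.6410256 / 3.4641016
u_res = 2.4944

2.4944


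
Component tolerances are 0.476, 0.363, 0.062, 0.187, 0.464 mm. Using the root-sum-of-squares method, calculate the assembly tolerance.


RSS = sqrt(0.476^2 + 0.363^2 + 0.062^2 + 0.187^2 + 0.464^2)
= sqrt(0.612454)
= 0.7826

0.7826


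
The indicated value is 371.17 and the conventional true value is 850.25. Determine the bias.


Systematic error = measured - true
= 371.17 - 850.25
= -479.0800

-479.0800


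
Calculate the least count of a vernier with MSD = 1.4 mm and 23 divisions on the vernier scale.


LC = MSD / n_div
= 1.4 / 23
= 0.0609

0.0609


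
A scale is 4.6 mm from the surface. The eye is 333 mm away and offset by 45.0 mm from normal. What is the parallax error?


error = h * offset / d
= 4.6 * 45.0 / 333
= 0.6216

0.6216


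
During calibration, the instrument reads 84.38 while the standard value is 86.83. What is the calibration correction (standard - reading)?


Correction = standard - reading
= 86.83 - 84.38
= 2.4500

2.4500


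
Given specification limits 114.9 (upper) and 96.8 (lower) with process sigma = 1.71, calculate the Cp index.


Cp = (USL - LSL) / (6 * sigma)
= (114.9 - 96.8) / (6 * 1.71)
= 18.1000 / 10.2600
= 1.7641

1.7641


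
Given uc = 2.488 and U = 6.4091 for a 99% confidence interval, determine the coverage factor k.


k = U / uc
k = 6.4091 / 2.488
k = 2.576

2.576


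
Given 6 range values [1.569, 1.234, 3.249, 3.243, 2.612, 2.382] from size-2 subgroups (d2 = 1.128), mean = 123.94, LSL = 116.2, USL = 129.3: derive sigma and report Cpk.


R_bar = (1.569 + 1.234 + 3.249 + 3.243 + 2.612 + 2.382) / 6 = 2.3815
sigma = R_bar / d2 = 2.3815 / 1.128 = 2.1112589
Cp = (USL - LSL)/(6*sigma) = (129.3 - 116.2)/(6*2.1112589) = 1.0341
Cpu = (129.3 - 123.94)/(3*2.1112589) = 0.8463
Cpl = (123.94 - 116.2)/(3*2.1112589) = 1.2220
Cpk = min(Cpu, Cpl) = 0.8463

0.8463


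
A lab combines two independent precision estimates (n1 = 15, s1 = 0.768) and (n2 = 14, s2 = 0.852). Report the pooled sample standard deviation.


s_p = sqrt(((n1-1)*s1^2 + (n2-1)*s2^2) / (n1+n2-2))
numerator = (15-1)*0.768^2 + (14-1)*0.852^2 = 8.257536 + 9.436752 = 17.694288
denominator = 15 + 14 - 2 = 27
s_p^2 = 17.694288 / 27 = 0.655344
s_p = sqrt(0.655344) = 0.8095

0.8095


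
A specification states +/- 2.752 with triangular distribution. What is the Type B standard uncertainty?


u_B = half_width / sqrt(6)
u_B = 2.752 / 2.4494897
u_B = 1.1235

1.1235


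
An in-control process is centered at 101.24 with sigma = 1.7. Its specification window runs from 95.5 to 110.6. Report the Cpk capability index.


Cpu = (USL - mean) / (3*sigma) = (110.6 - 101.24) / (3*1.7) = 1.8353
Cpl = (mean - LSL) / (3*sigma) = (101.24 - 95.5) / (3*1.7) = 1.1255
Cpk = min(Cpu, Cpl) = 1.1255

1.1255


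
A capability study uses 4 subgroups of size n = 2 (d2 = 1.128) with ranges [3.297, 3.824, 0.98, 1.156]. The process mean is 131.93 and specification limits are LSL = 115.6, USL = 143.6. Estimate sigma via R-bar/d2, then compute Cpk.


R_bar = (3.297 + 3.824 + 0.98 + 1.156) / 4 = 2.31425
sigma = R_bar / d2 = 2.31425 / 1.128 = 2.0516401
Cp = (USL - LSL)/(6*sigma) = (143.6 - 115.6)/(6*2.0516401) = 2.2746
Cpu = (143.6 - 131.93)/(3*2.0516401) = 1.8960
Cpl = (131.93 - 115.6)/(3*2.0516401) = 2.6532
Cpk = min(Cpu, Cpl) = 1.8960

1.8960


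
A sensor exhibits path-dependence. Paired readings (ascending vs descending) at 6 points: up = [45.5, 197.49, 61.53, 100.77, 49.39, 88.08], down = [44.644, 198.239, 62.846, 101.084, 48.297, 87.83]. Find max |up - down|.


|45.5 - 44.644| = 0.8560
|197.49 - 198.239| = 0.7490
|61.53 - 62.846| = 1.3160
|100.77 - 101.084| = 0.3140
|49.39 - 48.297| = 1.0930
|88.08 - 87.83| = 0.2500
hysteresis = max(diffs) = 1.3160

1.3160


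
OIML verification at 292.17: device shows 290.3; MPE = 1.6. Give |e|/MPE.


e = indication - reference = 290.3 - 292.17 = -1.8700
|e| = 1.8700
ratio = |e| / MPE = 1.8700 / 1.6
ratio = 1.1687

1.1687


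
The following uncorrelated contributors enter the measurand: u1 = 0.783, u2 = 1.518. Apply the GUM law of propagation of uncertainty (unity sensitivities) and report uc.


uc = sqrt(0.783^2 + 1.518^2)
uc = sqrt(2.917413)
uc = 1.7080

1.7080


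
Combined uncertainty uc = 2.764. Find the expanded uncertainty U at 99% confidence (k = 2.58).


U = k * uc
U = 2.58 * 2.764
U = 7.1311

7.1311


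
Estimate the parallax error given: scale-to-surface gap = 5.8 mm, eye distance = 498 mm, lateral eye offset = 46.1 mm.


error = h * offset / d
= 5.8 * 46.1 / 498
= 0.5369

0.5369


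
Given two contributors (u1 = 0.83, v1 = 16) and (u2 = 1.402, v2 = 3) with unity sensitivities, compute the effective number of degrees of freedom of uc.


uc = sqrt(u1^2 + u2^2) = sqrt(0.83^2 + 1.402^2) = 1.6292649
v_eff = uc^4 / (u1^4/v1 + u2^4/v2)
= 1.6292649^4 / (0.83^4/16 + 1.402^4/3)
= 7.0463921 / 1.3175278
v_eff = 5.3482

5.3482


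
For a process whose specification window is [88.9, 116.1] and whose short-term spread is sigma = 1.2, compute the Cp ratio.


Cp = (USL - LSL) / (6 * sigma)
= (116.1 - 88.9) / (6 * 1.2)
= 27.2000 / 7.2000
= 3.7778

3.7778


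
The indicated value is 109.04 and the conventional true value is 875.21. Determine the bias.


Systematic error = measured - true
= 109.04 - 875.21
= -766.1700

-766.1700


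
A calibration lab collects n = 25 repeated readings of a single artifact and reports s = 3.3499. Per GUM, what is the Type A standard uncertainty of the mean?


u_A = s / sqrt(n)
u_A = 3.3499 / sqrt(25)
u_A = 3.3499 / 5
u_A = 0.6700

0.6700


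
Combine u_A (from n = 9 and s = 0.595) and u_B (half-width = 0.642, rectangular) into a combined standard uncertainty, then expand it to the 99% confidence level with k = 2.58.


u_A = s / sqrt(n) = 0.595 / sqrt(9) = 0.19833333
u_B = half_width / sqrt(3) = 0.642 / sqrt(3) = 0.37065887
uc = sqrt(u_A^2 + u_B^2) = sqrt(0.19833333^2 + 0.37065887^2) = 0.42038567
U = k * uc = 2.58 * 0.42038567
U = 1.0846

1.0846


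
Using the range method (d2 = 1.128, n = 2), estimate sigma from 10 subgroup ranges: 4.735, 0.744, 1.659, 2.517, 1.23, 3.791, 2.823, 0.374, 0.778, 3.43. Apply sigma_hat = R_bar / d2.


R_bar = (4.735 + 0.744 + 1.659 + 2.517 + 1.23 + 3.791 + 2.823 + 0.374 + 0.778 + 3.43) / 10
R_bar = 22.081 / 10 = 2.2081
sigma_hat = R_bar / d2 = 2.2081 / 1.128 = 1.9575

1.9575


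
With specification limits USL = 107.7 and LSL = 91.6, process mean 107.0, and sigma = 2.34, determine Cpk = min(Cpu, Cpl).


Cpu = (USL - mean) / (3*sigma) = (107.7 - 107.0) / (3*2.34) = 0.0997
Cpl = (mean - LSL) / (3*sigma) = (107.0 - 91.6) / (3*2.34) = 2.1937
Cpk = min(Cpu, Cpl) = 0.0997

0.0997


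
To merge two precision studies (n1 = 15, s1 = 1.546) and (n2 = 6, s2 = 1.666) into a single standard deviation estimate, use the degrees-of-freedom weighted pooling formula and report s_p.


s_p = sqrt(((n1-1)*s1^2 + (n2-1)*s2^2) / (n1+n2-2))
numerator = (15-1)*1.546^2 + (6-1)*1.666^2 = 33.461624 + 13.87778 = 47.339404
denominator = 15 + 6 - 2 = 19
s_p^2 = 47.339404 / 19 = 2.4915476
s_p = sqrt(2.4915476) = 1.5785

1.5785


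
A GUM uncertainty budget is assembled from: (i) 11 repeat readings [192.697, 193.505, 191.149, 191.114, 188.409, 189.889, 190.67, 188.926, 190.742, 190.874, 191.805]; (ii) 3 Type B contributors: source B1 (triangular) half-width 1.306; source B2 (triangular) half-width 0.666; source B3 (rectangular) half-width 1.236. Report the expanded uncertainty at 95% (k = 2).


mean = (192.697 + 193.505 + 191.149 + 191.114 + 188.409 + 189.889 + 190.67 + 188.926 + 190.742 + 190.874 + 191.805) / 11 = 190.8890909
s = sqrt(sum((x - mean)^2)/(n-1)) = 1.488058
u_A = s / sqrt(n) = 1.488058 / sqrt(11) = 0.44866637
u_B1 = 1.306 / sqrt(6) = 0.53317227
u_B2 = 0.666 / sqrt(6) = 0.27189336
u_B3 = 1.236 / sqrt(3) = 0.71360493
uc = sqrt(0.44866637^2 + 0.53317227^2 + 0.27189336^2 + 0.71360493^2) = 1.033795
U = k * uc = 2 * 1.033795
U = 2.0676

2.0676


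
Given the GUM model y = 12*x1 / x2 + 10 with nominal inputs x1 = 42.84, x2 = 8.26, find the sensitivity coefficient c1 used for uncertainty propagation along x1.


y = 12*x1 / x2 + 10
dy/dx1 = 12/x2
Evaluate at x2 = 8.26: c1 = 12 / 8.26
c1 = 1.4528

1.4528


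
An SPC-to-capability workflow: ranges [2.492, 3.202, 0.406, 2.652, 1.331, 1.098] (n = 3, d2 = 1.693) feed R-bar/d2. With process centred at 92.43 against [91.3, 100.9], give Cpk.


R_bar = (2.492 + 3.202 + 0.406 + 2.652 + 1.331 + 1.098) / 6 = 1.8635
sigma = R_bar / d2 = 1.8635 / 1.693 = 1.1007088
Cp = (USL - LSL)/(6*sigma) = (100.9 - 91.3)/(6*1.1007088) = 1.4536
Cpu = (100.9 - 92.43)/(3*1.1007088) = 2.5650
Cpl = (92.43 - 91.3)/(3*1.1007088) = 0.3422
Cpk = min(Cpu, Cpl) = 0.3422

0.3422


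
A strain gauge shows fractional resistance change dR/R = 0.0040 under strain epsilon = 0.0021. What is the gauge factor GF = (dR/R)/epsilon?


GF = (dR/R) / epsilon
= 0.0040 / 0.0021
= 1.9048

1.9048


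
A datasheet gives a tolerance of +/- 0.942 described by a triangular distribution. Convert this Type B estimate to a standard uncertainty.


u_B = half_width / sqrt(6)
u_B = 0.942 / 2.4494897
u_B = 0.3846

0.3846


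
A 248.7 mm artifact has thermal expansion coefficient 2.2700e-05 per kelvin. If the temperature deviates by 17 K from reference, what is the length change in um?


dL = L * alpha * dT
= 248.7 * 2.2700e-05 * 17
= 0.0959733 mm
dL_um = 0.0959733 * 1000 = 95.9733 um

95.9733


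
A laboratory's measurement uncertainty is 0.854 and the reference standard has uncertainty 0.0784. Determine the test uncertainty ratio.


TUR = u_lab / u_ref
= 0.854 / 0.0784
= 10.8929

10.8929


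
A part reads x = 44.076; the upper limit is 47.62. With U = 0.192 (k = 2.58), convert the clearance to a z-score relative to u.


u = U / k = 0.192 / 2.58 = 0.074418605
margin = |USL - x| = |47.62 - 44.076| = 3.544
z = margin / u = 3.544 / 0.074418605
z = 47.6225

47.6225


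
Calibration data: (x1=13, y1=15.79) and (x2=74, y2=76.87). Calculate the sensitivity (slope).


slope = (y2 - y1) / (x2 - x1)
= (76.87 - 15.79) / (74 - 13)
= 61.0800 / 61
= 1.0013

1.0013


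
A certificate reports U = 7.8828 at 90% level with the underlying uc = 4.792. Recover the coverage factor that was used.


k = U / uc
k = 7.8828 / 4.792
k = 1.645

1.645


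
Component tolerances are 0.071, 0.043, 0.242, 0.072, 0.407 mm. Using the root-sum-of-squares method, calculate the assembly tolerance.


RSS = sqrt(0.071^2 + 0.043^2 + 0.242^2 + 0.072^2 + 0.407^2)
= sqrt(0.236287)
= 0.4861

0.4861


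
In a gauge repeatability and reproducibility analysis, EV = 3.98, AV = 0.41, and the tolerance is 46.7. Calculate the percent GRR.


GRR = sqrt(EV^2 + AV^2) = sqrt(3.98^2 + 0.41^2) = 4.0010624
%GRR = GRR / tol * 100 = 4.0010624 / 46.7 * 100
%GRR = 8.5676

8.5676


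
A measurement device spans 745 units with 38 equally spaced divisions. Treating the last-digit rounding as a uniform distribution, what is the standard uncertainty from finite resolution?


resolution = range / divisions
resolution = 745 / 38 = 19.605263
u_res = resolution / (2*sqrt(3))
u_res = 19.605263 / 3.4641016
u_res = 5.6596

5.6596


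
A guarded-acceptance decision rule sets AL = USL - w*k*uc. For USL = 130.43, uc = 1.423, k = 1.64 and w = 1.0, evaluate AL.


U = k * uc = 1.64 * 1.423 = 2.33372
guard band g = w * U = 1.0 * 2.33372 = 2.33372
AL = USL - g = 130.43 - 2.33372
AL = 128.0963

128.0963


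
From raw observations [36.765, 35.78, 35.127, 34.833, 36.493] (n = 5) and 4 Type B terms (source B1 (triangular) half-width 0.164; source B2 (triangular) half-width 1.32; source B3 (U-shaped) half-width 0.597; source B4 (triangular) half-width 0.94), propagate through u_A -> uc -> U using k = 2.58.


mean = (36.765 + 35.78 + 35.127 + 34.833 + 36.493) / 5 = 35.7996
s = sqrt(sum((x - mean)^2)/(n-1)) = 0.83664377
u_A = s / sqrt(n) = 0.83664377 / sqrt(5) = 0.37415847
u_B1 = 0.164 / sqrt(6) = 0.06695272
u_B2 = 1.32 / sqrt(6) = 0.53888774
u_B3 = 0.597 / sqrt(2) = 0.42214275
u_B4 = 0.94 / sqrt(6) = 0.38375339
uc = sqrt(0.37415847^2 + 0.06695272^2 + 0.53888774^2 + 0.42214275^2 + 0.38375339^2) = 0.87197958
U = k * uc = 2.58 * 0.87197958
U = 2.2497

2.2497


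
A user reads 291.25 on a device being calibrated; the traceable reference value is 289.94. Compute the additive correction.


Correction = standard - reading
= 289.94 - 291.25
= -1.3100

-1.3100


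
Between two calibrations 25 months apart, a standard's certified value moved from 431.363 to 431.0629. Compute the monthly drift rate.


rate = (v2 - v1) / months
= (431.0629 - 431.363) / 25
= -0.3001 / 25
= -0.0120

-0.0120


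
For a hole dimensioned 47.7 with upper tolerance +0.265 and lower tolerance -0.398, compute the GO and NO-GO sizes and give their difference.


GO = nominal - lower_tol (smallest hole = maximum material condition)
GO = 47.7 - 0.398 = 47.302
NO-GO = nominal + upper_tol (largest hole = least material condition)
NO-GO = 47.7 + 0.265 = 47.965
spread = NO-GO - GO = 47.965 - 47.302 = 0.6630

0.6630


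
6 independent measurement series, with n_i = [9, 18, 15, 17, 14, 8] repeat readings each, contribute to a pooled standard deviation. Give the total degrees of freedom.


nu = sum_i (n_i - 1)
nu = ((9 - 1) + (18 - 1) + (15 - 1) + (17 - 1) + (14 - 1) + (8 - 1))
nu = 8 + 17 + 14 + 16 + 13 + 7
nu = 75

75


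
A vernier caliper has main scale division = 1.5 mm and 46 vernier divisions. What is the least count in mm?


LC = MSD / n_div
= 1.5 / 46
= 0.0326

0.0326


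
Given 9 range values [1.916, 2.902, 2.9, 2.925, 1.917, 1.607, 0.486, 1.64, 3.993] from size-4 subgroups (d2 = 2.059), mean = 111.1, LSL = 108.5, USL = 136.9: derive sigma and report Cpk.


R_bar = (1.916 + 2.902 + 2.9 + 2.925 + 1.917 + 1.607 + 0.486 + 1.64 + 3.993) / 9 = 2.254
sigma = R_bar / d2 = 2.254 / 2.059 = 1.0947062
Cp = (USL - LSL)/(6*sigma) = (136.9 - 108.5)/(6*1.0947062) = 4.3238
Cpu = (136.9 - 111.1)/(3*1.0947062) = 7.8560
Cpl = (111.1 - 108.5)/(3*1.0947062) = 0.7917
Cpk = min(Cpu, Cpl) = 0.7917

0.7917


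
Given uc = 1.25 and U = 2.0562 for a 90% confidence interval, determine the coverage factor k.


k = U / uc
k = 2.0562 / 1.25
k = 1.645

1.645


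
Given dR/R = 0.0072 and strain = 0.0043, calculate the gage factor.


GF = (dR/R) / epsilon
= 0.0072 / 0.0043
= 1.6744

1.6744


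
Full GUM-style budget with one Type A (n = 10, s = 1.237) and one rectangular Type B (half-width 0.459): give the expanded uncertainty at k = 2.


u_A = s / sqrt(n) = 1.237 / sqrt(10) = 0.39117375
u_B = half_width / sqrt(3) = 0.459 / sqrt(3) = 0.26500377
uc = sqrt(u_A^2 + u_B^2) = sqrt(0.39117375^2 + 0.26500377^2) = 0.47248693
U = k * uc = 2 * 0.47248693
U = 0.9450

0.9450


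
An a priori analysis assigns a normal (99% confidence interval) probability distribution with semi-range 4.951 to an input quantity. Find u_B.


u_B = half_width / 2.576
u_B = 4.951 / 2.576
u_B = 1.9220

1.9220


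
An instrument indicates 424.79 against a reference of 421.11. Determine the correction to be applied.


Correction = standard - reading
= 421.11 - 424.79
= -3.6800

-3.6800


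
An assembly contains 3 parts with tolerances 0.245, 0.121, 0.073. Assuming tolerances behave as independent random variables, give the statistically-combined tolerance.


RSS = sqrt(0.245^2 + 0.121^2 + 0.073^2)
= sqrt(0.079995)
= 0.2828

0.2828


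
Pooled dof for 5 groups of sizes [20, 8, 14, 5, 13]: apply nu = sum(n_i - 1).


nu = sum_i (n_i - 1)
nu = ((20 - 1) + (8 - 1) + (14 - 1) + (5 - 1) + (13 - 1))
nu = 19 + 7 + 13 + 4 + 12
nu = 55

55


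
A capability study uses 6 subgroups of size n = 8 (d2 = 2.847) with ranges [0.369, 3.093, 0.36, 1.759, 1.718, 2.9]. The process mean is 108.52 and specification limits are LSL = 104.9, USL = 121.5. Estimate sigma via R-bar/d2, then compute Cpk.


R_bar = (0.369 + 3.093 + 0.36 + 1.759 + 1.718 + 2.9) / 6 = 1.6998333
sigma = R_bar / d2 = 1.6998333 / 2.847 = 0.59706122
Cp = (USL - LSL)/(6*sigma) = (121.5 - 104.9)/(6*0.59706122) = 4.6338
Cpu = (121.5 - 108.52)/(3*0.59706122) = 7.2466
Cpl = (108.52 - 104.9)/(3*0.59706122) = 2.0210
Cpk = min(Cpu, Cpl) = 2.0210

2.0210


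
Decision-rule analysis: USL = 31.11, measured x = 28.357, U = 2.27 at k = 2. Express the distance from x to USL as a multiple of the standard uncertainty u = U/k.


u = U / k = 2.27 / 2 = 1.135
margin = |USL - x| = |31.11 - 28.357| = 2.753
z = margin / u = 2.753 / 1.135
z = 2.4256

2.4256


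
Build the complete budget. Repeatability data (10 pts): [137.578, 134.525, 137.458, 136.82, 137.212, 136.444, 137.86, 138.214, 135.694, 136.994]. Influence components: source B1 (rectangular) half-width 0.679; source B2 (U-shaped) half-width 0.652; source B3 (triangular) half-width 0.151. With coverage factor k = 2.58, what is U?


mean = (137.578 + 134.525 + 137.458 + 136.82 + 137.212 + 136.444 + 137.86 + 138.214 + 135.694 + 136.994) / 10 = 136.8799
s = sqrt(sum((x - mean)^2)/(n-1)) = 1.0970051
u_A = s / sqrt(n) = 1.0970051 / sqrt(10) = 0.34690347
u_B1 = 0.679 / sqrt(3) = 0.39202083
u_B2 = 0.652 / sqrt(2) = 0.46103362
u_B3 = 0.151 / sqrt(6) = 0.061645492
uc = sqrt(0.34690347^2 + 0.39202083^2 + 0.46103362^2 + 0.061645492^2) = 0.70026746
U = k * uc = 2.58 * 0.70026746
U = 1.8067

1.8067


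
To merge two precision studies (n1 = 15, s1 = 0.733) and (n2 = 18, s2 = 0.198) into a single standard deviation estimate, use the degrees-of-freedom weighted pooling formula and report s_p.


s_p = sqrt(((n1-1)*s1^2 + (n2-1)*s2^2) / (n1+n2-2))
numerator = (15-1)*0.733^2 + (18-1)*0.198^2 = 7.522046 + 0.666468 = 8.188514
denominator = 15 + 18 - 2 = 31
s_p^2 = 8.188514 / 31 = 0.26414561
s_p = sqrt(0.26414561) = 0.5140

0.5140


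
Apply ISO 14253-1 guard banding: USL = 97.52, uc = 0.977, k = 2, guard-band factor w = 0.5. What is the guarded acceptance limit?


U = k * uc = 2 * 0.977 = 1.954
guard band g = w * U = 0.5 * 1.954 = 0.977
AL = USL - g = 97.52 - 0.977
AL = 96.5430

96.5430


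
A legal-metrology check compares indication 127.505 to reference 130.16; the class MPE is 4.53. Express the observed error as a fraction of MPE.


e = indication - reference = 127.505 - 130.16 = -2.6550
|e| = 2.6550
ratio = |e| / MPE = 2.6550 / 4.53
ratio = 0.5861

0.5861


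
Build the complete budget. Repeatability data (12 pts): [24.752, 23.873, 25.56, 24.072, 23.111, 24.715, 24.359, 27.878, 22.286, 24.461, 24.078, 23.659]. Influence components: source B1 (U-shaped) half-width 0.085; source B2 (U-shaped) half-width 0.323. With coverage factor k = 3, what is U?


mean = (24.752 + 23.873 + 25.56 + 24.072 + 23.111 + 24.715 + 24.359 + 27.878 + 22.286 + 24.461 + 24.078 + 23.659) / 12 = 24.40033333
s = sqrt(sum((x - mean)^2)/(n-1)) = 1.3763987
u_A = s / sqrt(n) = 1.3763987 / sqrt(12) = 0.39733208
u_B1 = 0.085 / sqrt(2) = 0.060104076
u_B2 = 0.323 / sqrt(2) = 0.22839549
uc = sqrt(0.39733208^2 + 0.060104076^2 + 0.22839549^2) = 0.46222265
U = k * uc = 3 * 0.46222265
U = 1.3867

1.3867
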